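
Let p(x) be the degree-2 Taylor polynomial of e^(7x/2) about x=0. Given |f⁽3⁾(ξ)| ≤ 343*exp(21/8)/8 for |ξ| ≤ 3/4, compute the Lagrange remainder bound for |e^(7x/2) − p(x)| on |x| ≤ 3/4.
3087*exp(21/8)/1024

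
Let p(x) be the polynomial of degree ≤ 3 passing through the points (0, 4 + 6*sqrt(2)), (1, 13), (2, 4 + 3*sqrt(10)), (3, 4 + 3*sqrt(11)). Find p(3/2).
-3*sqrt(11)/16 - 3*sqrt(2)/8 + 27*sqrt(10)/16 + 145/16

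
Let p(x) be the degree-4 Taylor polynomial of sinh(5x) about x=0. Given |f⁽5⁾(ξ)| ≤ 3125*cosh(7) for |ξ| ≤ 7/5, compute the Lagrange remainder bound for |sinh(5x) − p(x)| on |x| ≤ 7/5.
16807*cosh(7)/120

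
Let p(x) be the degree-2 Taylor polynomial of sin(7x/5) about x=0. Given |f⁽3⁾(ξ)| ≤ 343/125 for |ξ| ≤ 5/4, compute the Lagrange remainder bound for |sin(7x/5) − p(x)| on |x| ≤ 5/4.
343/384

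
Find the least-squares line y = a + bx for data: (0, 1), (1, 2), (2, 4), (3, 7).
a = 1/2, b = 2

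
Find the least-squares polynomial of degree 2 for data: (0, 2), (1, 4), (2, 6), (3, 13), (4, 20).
15/7 + (3/14)x + (15/14)x²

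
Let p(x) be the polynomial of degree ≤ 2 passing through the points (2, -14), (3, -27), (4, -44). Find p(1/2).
-2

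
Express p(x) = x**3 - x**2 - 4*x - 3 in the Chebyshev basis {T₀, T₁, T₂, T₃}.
(-7/2)T₀ + (-13/4)T₁ + (-1/2)T₂ + (1/4)T₃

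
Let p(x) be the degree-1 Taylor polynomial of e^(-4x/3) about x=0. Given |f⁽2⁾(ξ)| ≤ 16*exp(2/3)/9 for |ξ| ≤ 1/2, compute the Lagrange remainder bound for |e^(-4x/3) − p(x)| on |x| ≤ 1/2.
2*exp(2/3)/9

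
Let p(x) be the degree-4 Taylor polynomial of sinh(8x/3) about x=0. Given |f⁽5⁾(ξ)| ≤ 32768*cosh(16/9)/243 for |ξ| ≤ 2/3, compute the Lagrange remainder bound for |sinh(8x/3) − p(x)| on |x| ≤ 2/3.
131072*cosh(16/9)/885735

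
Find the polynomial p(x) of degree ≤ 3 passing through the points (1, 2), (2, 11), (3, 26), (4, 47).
3*x**2 - 1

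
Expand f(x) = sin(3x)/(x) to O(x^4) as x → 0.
3 - 9*x**2/2 + O(x**4)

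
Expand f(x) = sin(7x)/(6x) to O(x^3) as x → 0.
7/6 - 343*x**2/36 + O(x**3)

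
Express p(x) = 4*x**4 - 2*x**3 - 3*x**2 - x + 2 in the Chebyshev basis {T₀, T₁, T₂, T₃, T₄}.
(2)T₀ + (-5/2)T₁ + (1/2)T₂ + (-1/2)T₃ + (1/2)T₄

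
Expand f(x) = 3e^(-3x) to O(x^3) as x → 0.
3 - 9*x + 27*x**2/2 + O(x**3)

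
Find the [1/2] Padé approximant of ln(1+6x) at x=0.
6*x/(-3*x**2 + 3*x + 1)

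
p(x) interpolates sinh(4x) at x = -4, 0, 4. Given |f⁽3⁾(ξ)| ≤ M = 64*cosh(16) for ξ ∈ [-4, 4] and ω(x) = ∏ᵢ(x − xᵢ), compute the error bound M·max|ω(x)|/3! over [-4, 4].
4096*sqrt(3)*cosh(16)/27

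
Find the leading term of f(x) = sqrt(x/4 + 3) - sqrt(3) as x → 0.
sqrt(3)*x/24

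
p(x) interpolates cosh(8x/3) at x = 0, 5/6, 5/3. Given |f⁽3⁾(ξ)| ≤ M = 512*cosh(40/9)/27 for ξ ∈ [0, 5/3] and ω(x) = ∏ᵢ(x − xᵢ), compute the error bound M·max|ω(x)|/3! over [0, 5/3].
8000*sqrt(3)*cosh(40/9)/19683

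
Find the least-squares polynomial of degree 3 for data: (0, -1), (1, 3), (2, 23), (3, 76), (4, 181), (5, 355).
-64/63 + (841/378)x + (-10/9)x² + (161/54)x³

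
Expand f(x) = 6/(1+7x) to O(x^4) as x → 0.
6 - 42*x + 294*x**2 - 2058*x**3 + O(x**4)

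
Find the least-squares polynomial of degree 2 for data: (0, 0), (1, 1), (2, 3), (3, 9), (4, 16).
3/35 + (-4/7)x + (8/7)x²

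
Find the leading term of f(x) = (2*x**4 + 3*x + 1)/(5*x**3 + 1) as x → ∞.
2*x/5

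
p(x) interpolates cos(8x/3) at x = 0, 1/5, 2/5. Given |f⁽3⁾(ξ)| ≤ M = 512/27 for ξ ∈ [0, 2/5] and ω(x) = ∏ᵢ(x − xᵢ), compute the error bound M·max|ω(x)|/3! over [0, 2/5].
512*sqrt(3)/91125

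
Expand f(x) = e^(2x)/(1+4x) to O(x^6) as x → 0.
1 - 2*x + 10*x**2 - 116*x**3/3 + 466*x**4/3 - 9316*x**5/15 + O(x**6)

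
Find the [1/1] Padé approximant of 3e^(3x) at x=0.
(9*x/2 + 3)/(1 - 3*x/2)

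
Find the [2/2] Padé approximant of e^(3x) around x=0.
(3*x**2/4 + 3*x/2 + 1)/(3*x**2/4 - 3*x/2 + 1)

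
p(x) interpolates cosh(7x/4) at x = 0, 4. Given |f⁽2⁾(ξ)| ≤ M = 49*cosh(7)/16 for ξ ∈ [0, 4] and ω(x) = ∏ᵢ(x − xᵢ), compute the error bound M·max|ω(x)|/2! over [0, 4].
49*cosh(7)/8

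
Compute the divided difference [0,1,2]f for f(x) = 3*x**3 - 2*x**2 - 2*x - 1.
7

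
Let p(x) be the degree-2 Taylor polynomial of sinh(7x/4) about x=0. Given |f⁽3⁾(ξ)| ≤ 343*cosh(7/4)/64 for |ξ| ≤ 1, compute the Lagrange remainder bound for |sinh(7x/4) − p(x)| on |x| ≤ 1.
343*cosh(7/4)/384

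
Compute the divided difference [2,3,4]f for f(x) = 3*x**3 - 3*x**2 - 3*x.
24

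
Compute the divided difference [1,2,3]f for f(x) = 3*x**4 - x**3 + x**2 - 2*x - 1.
70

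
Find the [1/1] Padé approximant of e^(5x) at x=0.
(5*x/2 + 1)/(1 - 5*x/2)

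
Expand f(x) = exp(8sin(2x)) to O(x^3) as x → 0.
1 + 16*x + 128*x**2 + O(x**3)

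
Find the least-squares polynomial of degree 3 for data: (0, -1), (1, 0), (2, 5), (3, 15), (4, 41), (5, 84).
-68/63 + (803/378)x + (-14/9)x² + (49/54)x³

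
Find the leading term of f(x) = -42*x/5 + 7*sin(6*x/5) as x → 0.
-252*x**3/125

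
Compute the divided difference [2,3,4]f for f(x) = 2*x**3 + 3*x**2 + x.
21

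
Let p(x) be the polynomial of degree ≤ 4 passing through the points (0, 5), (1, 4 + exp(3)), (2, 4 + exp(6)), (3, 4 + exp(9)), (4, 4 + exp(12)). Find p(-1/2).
-45*exp(9)/32 - 105*exp(3)/32 + 827/128 + 189*exp(6)/64 + 35*exp(12)/128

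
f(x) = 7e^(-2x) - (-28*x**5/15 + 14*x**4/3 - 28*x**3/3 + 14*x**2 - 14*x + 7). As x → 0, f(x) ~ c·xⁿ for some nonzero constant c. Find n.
6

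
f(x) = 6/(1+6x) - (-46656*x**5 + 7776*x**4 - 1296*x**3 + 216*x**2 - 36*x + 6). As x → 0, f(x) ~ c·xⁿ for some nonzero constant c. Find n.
6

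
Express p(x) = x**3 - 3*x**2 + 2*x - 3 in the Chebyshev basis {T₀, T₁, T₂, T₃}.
(-9/2)T₀ + (11/4)T₁ + (-3/2)T₂ + (1/4)T₃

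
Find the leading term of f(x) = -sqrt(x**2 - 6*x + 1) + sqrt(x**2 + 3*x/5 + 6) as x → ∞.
33/10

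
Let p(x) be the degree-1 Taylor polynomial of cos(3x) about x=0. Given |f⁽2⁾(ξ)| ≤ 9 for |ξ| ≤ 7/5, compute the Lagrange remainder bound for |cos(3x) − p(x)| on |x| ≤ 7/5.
441/50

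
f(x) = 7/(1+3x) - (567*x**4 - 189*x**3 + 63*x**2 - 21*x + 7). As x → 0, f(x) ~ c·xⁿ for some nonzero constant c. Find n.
5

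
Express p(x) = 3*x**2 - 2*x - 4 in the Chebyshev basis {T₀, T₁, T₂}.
(-5/2)T₀ + (-2)T₁ + (3/2)T₂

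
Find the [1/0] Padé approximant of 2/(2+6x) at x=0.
1 - 3*x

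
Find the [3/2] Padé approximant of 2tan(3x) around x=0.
(-18*x**3/5 + 6*x)/(1 - 18*x**2/5)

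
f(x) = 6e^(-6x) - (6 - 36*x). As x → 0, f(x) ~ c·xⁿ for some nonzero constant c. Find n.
2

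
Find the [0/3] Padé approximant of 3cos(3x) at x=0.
3/(9*x**2/2 + 1)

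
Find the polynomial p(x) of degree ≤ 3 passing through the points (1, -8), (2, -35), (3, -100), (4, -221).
-3*x**3 - x**2 - 3*x - 1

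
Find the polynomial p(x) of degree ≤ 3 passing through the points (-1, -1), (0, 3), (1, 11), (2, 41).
3*x**3 + 2*x**2 + 3*x + 3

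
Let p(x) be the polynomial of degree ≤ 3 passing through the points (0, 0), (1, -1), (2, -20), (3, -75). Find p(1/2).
5/8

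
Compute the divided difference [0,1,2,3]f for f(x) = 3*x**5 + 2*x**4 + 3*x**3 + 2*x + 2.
90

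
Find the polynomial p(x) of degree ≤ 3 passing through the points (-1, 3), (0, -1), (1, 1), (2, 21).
2*x**3 + 3*x**2 - 3*x - 1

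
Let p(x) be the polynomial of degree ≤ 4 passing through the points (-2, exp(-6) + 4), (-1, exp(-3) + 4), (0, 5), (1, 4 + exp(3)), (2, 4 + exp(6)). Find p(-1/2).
(-5 + 60*exp(3) + (-20*exp(3) + 602 + 3*exp(6))*exp(6))*exp(-6)/128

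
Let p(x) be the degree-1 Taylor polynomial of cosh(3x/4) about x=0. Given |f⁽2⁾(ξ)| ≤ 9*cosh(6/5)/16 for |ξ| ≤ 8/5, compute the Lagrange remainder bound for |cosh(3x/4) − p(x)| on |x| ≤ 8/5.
18*cosh(6/5)/25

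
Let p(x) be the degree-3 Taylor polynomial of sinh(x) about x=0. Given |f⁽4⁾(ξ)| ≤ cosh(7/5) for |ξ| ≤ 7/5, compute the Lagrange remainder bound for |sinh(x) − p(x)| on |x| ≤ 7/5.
2401*cosh(7/5)/15000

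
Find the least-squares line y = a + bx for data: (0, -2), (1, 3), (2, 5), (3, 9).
a = -3/2, b = 7/2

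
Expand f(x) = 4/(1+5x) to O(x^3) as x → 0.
4 - 20*x + 100*x**2 + O(x**3)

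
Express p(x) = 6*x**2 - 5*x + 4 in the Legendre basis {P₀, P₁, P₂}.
(6)P₀ + (-5)P₁ + (4)P₂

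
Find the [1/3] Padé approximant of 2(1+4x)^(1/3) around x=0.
(20*x/3 + 2)/(64*x**3/81 - 8*x**2/9 + 2*x + 1)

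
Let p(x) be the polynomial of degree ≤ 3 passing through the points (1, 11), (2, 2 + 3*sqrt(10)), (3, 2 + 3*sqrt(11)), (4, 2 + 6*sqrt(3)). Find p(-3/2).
-1485*sqrt(10)/16 - 315*sqrt(3)/8 + 2111/16 + 1155*sqrt(11)/16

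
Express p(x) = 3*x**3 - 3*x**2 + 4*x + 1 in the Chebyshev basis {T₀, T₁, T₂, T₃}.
(-1/2)T₀ + (25/4)T₁ + (-3/2)T₂ + (3/4)T₃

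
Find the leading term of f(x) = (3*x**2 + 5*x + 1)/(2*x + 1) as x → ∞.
3*x/2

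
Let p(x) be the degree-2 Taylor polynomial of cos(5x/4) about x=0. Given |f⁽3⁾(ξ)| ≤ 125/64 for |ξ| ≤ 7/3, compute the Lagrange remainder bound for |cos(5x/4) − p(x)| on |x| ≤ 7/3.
42875/10368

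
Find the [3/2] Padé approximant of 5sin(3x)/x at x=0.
(15 - 63*x**2/4)/(9*x**2/20 + 1)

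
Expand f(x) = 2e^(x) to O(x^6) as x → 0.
2 + 2*x + x**2 + x**3/3 + x**4/12 + x**5/60 + O(x**6)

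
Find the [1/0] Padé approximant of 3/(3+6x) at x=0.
1 - 2*x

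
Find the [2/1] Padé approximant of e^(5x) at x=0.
(25*x**2/6 + 10*x/3 + 1)/(1 - 5*x/3)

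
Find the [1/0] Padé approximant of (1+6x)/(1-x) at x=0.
7*x + 1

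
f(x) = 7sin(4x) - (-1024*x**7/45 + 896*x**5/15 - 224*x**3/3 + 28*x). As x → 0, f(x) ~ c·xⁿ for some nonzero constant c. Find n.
9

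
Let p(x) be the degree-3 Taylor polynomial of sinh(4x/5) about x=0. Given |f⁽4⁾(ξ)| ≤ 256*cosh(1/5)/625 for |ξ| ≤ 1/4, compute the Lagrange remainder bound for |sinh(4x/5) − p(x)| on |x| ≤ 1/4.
cosh(1/5)/15000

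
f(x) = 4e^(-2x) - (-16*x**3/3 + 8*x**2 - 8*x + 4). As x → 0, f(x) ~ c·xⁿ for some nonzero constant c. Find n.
4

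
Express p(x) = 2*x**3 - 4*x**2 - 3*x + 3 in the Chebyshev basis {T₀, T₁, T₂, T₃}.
T₀ + (-3/2)T₁ + (-2)T₂ + (1/2)T₃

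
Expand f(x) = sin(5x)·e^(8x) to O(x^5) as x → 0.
5*x + 40*x**2 + 835*x**3/6 + 260*x**4 + O(x**5)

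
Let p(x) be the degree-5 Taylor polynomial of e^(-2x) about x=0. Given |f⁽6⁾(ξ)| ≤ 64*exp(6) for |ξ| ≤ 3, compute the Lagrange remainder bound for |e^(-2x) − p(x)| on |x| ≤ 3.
324*exp(6)/5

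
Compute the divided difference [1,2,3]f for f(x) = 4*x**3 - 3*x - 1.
24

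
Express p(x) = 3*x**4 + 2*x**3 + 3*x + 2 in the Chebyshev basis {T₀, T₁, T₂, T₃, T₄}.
(25/8)T₀ + (9/2)T₁ + (3/2)T₂ + (1/2)T₃ + (3/8)T₄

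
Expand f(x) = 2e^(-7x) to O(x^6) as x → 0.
2 - 14*x + 49*x**2 - 343*x**3/3 + 2401*x**4/12 - 16807*x**5/60 + O(x**6)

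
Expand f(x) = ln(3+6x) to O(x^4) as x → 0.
log(3) + 2*x - 2*x**2 + 8*x**3/3 + O(x**4)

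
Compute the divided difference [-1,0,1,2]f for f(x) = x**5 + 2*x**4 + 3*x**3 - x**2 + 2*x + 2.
12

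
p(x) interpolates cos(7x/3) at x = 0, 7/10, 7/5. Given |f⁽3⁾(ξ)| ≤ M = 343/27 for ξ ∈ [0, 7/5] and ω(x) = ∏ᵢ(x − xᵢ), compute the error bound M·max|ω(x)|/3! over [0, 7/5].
117649*sqrt(3)/729000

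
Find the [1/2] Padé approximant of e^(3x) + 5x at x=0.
(127*x/17 + 1)/(-9*x**2/34 - 9*x/17 + 1)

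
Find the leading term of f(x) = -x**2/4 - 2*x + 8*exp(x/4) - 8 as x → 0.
x**3/48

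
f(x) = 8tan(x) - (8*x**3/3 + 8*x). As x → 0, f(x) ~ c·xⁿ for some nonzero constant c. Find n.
5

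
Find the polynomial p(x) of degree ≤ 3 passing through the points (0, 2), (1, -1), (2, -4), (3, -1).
x**3 - 3*x**2 - x + 2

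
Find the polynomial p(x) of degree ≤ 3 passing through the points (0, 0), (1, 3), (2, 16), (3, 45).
x**3 + 2*x**2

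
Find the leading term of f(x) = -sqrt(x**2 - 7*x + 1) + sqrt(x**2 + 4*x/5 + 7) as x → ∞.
39/10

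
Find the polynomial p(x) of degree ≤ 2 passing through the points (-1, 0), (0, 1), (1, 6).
2*x**2 + 3*x + 1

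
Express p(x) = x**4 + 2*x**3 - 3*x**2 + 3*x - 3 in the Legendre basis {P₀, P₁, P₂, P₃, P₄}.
(-19/5)P₀ + (21/5)P₁ + (-10/7)P₂ + (4/5)P₃ + (8/35)P₄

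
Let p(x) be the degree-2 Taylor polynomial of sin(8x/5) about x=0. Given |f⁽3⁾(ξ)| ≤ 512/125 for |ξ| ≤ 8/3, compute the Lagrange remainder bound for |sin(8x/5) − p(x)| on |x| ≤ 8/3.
131072/10125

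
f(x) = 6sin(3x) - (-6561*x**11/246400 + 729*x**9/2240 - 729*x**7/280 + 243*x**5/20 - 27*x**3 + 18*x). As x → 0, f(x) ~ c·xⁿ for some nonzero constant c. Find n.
13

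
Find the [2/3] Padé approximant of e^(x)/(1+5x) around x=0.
(461*x**2/5420 + 682*x/1355 + 1)/(1661*x**3/4065 - 13017*x**2/5420 + 6102*x/1355 + 1)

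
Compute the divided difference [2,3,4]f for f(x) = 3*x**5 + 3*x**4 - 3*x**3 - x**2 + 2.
992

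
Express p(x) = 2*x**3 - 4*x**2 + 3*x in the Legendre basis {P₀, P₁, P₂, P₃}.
(-4/3)P₀ + (21/5)P₁ + (-8/3)P₂ + (4/5)P₃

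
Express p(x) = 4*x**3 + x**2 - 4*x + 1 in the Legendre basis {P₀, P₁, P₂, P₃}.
(4/3)P₀ + (-8/5)P₁ + (2/3)P₂ + (8/5)P₃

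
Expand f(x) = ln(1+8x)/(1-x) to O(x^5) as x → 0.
8*x - 24*x**2 + 440*x**3/3 - 2632*x**4/3 + O(x**5)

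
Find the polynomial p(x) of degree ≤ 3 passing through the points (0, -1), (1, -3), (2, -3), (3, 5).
x**3 - 2*x**2 - x - 1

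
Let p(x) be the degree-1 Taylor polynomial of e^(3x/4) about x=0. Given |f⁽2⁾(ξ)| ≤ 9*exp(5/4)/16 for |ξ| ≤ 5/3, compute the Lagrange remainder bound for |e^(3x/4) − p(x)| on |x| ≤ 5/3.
25*exp(5/4)/32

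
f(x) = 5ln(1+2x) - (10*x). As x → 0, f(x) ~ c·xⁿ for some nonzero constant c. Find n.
2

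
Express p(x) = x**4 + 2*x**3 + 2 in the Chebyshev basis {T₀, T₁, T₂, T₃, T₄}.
(19/8)T₀ + (3/2)T₁ + (1/2)T₂ + (1/2)T₃ + (1/8)T₄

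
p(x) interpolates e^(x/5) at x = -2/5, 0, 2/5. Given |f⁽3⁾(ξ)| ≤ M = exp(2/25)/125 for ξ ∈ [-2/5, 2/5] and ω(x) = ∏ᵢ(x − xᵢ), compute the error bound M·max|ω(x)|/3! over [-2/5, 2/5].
8*sqrt(3)*exp(2/25)/421875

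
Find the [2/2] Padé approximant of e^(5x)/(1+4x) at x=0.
(2425*x**2/492 + 265*x/82 + 1)/(-2855*x**2/492 + 183*x/82 + 1)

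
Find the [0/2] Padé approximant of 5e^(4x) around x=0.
5/(8*x**2 - 4*x + 1)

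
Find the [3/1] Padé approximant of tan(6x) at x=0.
72*x**3 + 6*x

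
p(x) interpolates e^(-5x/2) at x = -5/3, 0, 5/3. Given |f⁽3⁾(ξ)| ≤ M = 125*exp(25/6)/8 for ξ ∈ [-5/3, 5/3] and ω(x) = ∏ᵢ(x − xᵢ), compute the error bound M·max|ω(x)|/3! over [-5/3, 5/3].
15625*sqrt(3)*exp(25/6)/5832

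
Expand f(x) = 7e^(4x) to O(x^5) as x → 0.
7 + 28*x + 56*x**2 + 224*x**3/3 + 224*x**4/3 + O(x**5)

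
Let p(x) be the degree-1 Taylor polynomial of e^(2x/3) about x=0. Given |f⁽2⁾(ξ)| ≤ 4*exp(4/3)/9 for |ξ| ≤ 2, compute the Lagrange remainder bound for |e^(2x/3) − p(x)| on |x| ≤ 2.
8*exp(4/3)/9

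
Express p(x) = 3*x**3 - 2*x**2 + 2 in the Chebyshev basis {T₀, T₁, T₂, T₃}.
T₀ + (9/4)T₁ - T₂ + (3/4)T₃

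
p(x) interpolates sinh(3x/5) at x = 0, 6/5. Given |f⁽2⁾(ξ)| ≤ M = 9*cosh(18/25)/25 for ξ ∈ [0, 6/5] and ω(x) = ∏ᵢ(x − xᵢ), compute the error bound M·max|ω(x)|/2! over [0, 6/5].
81*cosh(18/25)/1250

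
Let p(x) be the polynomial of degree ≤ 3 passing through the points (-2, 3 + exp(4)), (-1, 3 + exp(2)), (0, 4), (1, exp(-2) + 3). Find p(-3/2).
(1 + (43 + 15*exp(2) + 5*exp(4))*exp(2))*exp(-2)/16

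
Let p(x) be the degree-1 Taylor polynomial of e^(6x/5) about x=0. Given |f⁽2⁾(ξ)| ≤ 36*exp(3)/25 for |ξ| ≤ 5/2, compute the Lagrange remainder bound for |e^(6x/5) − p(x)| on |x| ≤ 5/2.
9*exp(3)/2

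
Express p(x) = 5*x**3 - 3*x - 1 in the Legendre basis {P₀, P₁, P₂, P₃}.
-P₀ + (2)P₃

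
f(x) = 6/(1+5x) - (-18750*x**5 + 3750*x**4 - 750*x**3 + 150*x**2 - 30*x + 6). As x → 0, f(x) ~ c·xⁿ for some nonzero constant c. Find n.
6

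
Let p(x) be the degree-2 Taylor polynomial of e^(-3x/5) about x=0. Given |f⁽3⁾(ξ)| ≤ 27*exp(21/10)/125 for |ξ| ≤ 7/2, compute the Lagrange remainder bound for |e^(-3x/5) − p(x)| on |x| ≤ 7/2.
3087*exp(21/10)/2000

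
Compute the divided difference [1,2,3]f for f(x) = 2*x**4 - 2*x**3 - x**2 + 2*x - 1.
37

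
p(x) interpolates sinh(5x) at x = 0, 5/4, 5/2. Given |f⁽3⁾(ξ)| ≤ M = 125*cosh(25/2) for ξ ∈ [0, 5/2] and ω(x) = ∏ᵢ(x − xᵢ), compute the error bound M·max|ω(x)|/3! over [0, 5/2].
15625*sqrt(3)*cosh(25/2)/1728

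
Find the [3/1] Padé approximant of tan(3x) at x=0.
9*x**3 + 3*x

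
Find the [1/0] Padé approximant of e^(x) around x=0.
x + 1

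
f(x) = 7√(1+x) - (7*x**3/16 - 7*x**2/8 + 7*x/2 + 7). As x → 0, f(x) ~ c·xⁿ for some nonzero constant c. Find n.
4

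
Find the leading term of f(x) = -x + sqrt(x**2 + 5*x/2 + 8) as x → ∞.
5/4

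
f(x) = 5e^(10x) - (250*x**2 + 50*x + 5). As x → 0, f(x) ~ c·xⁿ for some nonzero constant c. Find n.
3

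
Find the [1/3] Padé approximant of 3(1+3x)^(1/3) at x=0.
(15*x/2 + 3)/(x**3/3 - x**2/2 + 3*x/2 + 1)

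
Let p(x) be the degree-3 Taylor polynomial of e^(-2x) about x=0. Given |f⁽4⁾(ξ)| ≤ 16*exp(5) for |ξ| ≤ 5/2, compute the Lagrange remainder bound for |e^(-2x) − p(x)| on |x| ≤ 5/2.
625*exp(5)/24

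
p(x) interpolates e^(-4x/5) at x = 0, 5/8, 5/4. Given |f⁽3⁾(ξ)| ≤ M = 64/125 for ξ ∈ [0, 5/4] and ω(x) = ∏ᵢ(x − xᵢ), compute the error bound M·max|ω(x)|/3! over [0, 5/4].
sqrt(3)/216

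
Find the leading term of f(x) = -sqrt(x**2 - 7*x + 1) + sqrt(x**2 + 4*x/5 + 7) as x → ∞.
39/10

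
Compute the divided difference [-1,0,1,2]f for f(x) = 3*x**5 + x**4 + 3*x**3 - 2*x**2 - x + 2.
20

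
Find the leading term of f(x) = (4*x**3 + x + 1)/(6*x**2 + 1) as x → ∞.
2*x/3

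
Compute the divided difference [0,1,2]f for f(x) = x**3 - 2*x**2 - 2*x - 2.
1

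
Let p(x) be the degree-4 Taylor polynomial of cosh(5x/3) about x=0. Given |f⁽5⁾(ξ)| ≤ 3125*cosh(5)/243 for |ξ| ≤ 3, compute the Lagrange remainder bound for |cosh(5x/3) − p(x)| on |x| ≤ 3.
625*cosh(5)/24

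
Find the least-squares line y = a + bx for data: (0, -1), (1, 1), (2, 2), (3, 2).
a = -1/2, b = 1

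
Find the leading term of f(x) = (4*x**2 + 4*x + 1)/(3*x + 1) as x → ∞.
4*x/3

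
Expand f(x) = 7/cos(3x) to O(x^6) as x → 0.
7 + 63*x**2/2 + 945*x**4/8 + O(x**6)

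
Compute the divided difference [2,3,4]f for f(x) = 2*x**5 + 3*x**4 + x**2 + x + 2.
736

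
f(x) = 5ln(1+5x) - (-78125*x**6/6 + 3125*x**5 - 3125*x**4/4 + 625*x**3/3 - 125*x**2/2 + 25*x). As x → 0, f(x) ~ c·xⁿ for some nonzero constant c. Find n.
7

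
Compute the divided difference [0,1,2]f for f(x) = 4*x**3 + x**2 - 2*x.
13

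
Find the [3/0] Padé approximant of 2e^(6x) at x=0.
72*x**3 + 36*x**2 + 12*x + 2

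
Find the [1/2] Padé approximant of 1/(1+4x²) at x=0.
1/(4*x**2 + 1)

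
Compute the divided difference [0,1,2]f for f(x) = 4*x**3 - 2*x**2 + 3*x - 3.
10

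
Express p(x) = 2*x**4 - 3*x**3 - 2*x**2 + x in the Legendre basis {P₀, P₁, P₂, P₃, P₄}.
(-4/15)P₀ + (-4/5)P₁ + (-4/21)P₂ + (-6/5)P₃ + (16/35)P₄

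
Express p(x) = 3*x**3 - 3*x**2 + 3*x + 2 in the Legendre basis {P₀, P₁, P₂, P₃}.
P₀ + (24/5)P₁ + (-2)P₂ + (6/5)P₃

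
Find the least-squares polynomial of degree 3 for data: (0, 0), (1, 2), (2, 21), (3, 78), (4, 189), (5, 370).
25/126 + (-1927/756)x + (103/126)x² + (313/108)x³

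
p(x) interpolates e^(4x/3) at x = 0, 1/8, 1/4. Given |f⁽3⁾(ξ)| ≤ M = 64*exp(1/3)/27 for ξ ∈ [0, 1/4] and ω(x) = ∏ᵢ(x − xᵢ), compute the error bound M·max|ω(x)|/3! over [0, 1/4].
sqrt(3)*exp(1/3)/5832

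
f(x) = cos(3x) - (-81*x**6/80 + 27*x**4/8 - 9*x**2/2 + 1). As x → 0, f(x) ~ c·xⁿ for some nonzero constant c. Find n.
8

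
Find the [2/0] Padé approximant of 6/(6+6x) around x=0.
x**2 - x + 1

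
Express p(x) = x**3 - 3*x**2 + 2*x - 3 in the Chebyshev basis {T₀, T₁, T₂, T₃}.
(-9/2)T₀ + (11/4)T₁ + (-3/2)T₂ + (1/4)T₃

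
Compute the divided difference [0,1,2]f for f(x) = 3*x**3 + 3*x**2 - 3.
12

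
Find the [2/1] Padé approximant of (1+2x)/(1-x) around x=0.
(2*x + 1)/(1 - x)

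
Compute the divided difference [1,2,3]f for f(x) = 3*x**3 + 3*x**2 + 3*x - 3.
21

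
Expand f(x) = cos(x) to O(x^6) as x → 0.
1 - x**2/2 + x**4/24 + O(x**6)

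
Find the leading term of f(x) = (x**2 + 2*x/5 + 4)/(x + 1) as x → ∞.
x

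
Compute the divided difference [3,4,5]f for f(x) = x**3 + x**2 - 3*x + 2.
13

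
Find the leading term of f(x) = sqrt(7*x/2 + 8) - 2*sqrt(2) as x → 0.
7*sqrt(2)*x/16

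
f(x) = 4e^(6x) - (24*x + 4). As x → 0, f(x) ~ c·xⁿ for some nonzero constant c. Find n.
2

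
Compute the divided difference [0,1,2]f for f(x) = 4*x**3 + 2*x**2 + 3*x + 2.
14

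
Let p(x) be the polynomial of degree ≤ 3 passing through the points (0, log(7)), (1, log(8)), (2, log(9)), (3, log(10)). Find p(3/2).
-log(35)/16 + log(96)/8 + log(6)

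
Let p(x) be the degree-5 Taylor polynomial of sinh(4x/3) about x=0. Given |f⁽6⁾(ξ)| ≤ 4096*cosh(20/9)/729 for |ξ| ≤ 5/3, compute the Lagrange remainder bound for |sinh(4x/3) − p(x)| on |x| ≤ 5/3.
800000*cosh(20/9)/4782969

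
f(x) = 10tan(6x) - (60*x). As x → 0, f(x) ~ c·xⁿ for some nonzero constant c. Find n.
3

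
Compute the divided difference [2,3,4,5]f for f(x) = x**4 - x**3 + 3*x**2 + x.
13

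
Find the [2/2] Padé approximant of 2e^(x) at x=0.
(x**2/6 + x + 2)/(x**2/12 - x/2 + 1)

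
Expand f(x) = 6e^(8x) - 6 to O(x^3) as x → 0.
48*x + 192*x**2 + O(x**3)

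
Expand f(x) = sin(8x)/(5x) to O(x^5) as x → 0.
8/5 - 256*x**2/15 + 4096*x**4/75 + O(x**5)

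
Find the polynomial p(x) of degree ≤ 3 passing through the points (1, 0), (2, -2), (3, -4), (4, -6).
2 - 2*x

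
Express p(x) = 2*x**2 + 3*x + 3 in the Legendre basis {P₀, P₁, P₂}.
(11/3)P₀ + (3)P₁ + (4/3)P₂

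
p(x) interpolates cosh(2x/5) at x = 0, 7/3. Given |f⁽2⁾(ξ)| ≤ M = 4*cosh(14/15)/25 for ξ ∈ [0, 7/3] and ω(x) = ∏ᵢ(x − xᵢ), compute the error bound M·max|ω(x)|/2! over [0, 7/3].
49*cosh(14/15)/450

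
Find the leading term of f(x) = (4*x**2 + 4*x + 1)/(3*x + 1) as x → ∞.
4*x/3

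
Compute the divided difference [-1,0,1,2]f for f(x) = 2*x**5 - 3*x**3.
7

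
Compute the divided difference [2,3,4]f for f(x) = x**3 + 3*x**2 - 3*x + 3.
12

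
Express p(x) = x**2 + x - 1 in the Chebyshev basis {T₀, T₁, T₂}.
(-1/2)T₀ + T₁ + (1/2)T₂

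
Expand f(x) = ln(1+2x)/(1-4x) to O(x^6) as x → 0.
2*x + 6*x**2 + 80*x**3/3 + 308*x**4/3 + 6256*x**5/15 + O(x**6)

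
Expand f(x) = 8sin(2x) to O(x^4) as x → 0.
16*x - 32*x**3/3 + O(x**4)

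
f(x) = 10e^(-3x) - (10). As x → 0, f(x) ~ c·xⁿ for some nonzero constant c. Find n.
1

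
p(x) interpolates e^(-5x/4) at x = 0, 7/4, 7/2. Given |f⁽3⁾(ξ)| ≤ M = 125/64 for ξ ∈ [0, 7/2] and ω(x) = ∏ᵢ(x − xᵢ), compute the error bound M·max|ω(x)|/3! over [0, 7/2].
42875*sqrt(3)/110592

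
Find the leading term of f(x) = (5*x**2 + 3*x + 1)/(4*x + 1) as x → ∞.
5*x/4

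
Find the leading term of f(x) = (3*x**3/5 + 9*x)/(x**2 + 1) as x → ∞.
3*x/5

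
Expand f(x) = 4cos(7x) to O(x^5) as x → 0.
4 - 98*x**2 + 2401*x**4/6 + O(x**5)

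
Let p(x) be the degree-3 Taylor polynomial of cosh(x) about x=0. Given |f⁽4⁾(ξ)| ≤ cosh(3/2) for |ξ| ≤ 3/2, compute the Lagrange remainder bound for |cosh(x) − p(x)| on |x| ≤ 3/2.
27*cosh(3/2)/128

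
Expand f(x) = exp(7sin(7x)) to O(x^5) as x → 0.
1 + 49*x + 2401*x**2/2 + 19208*x**3 + 1764735*x**4/8 + O(x**5)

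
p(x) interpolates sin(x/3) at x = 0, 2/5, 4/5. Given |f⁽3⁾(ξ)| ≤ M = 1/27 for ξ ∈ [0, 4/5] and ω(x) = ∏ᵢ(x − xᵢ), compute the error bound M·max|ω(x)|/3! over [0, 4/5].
8*sqrt(3)/91125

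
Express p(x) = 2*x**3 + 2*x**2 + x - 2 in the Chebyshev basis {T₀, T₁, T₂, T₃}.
-T₀ + (5/2)T₁ + T₂ + (1/2)T₃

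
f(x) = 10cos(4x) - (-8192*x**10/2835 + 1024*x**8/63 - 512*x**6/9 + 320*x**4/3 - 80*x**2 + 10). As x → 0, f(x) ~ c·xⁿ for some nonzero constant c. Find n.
12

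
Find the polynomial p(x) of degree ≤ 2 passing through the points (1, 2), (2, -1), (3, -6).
3 - x**2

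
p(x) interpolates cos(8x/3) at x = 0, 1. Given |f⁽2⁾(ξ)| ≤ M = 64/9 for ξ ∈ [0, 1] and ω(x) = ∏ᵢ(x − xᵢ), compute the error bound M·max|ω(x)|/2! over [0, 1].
8/9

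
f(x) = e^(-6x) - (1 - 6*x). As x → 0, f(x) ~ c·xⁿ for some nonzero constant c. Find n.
2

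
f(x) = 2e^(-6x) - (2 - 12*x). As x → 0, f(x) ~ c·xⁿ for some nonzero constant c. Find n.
2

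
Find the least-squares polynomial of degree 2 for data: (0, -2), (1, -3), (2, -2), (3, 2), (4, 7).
-72/35 + (-139/70)x + (15/14)x²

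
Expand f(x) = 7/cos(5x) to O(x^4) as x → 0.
7 + 175*x**2/2 + O(x**4)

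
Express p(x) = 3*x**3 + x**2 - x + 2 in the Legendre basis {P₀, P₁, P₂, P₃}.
(7/3)P₀ + (4/5)P₁ + (2/3)P₂ + (6/5)P₃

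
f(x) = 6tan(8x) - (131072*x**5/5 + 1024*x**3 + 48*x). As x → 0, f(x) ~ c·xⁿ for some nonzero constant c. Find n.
7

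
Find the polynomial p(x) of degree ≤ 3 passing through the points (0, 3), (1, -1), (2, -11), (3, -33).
-x**3 - 3*x + 3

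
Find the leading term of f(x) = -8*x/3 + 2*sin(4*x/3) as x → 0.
-64*x**3/81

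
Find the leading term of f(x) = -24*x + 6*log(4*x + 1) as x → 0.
-48*x**2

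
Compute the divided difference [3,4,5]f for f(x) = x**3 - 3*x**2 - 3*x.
9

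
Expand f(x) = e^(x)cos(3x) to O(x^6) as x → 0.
1 + x - 4*x**2 - 13*x**3/3 + 7*x**4/6 + 79*x**5/30 + O(x**6)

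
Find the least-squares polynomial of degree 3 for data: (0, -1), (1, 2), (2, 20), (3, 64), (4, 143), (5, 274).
-74/63 + (16/27)x + (67/63)x² + (53/27)x³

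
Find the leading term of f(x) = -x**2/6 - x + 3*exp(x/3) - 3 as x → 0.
x**3/54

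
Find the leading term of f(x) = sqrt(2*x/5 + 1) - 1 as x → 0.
x/5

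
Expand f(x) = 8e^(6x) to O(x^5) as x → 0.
8 + 48*x + 144*x**2 + 288*x**3 + 432*x**4 + O(x**5)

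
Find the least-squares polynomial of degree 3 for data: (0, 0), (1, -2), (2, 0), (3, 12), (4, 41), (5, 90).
11/126 + (-293/108)x + (-67/126)x² + (101/108)x³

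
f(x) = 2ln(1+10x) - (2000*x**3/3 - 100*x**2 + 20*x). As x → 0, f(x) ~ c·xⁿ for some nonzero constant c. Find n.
4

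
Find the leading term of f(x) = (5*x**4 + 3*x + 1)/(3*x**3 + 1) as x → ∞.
5*x/3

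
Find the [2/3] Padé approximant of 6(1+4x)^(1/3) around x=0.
(112*x**2/3 + 32*x + 6)/(-32*x**3/81 + 8*x**2/3 + 4*x + 1)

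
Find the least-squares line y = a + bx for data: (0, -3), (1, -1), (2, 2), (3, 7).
a = -37/10, b = 33/10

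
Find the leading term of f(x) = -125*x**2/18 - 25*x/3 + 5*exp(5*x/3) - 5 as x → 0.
625*x**3/162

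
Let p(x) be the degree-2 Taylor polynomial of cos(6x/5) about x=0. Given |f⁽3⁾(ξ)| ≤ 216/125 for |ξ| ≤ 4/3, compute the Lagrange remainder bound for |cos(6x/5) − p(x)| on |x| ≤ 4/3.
256/375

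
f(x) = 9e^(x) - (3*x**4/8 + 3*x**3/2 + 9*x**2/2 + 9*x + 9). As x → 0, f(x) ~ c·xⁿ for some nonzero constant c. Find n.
5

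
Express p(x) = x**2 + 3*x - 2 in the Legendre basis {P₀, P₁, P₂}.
(-5/3)P₀ + (3)P₁ + (2/3)P₂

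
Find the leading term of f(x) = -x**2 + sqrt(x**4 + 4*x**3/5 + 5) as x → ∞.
2*x/5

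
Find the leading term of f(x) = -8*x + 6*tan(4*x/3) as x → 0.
128*x**3/27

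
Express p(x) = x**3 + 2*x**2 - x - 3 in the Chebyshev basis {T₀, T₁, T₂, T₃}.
(-2)T₀ + (-1/4)T₁ + T₂ + (1/4)T₃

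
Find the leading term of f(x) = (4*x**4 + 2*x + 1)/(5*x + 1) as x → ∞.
4*x**3/5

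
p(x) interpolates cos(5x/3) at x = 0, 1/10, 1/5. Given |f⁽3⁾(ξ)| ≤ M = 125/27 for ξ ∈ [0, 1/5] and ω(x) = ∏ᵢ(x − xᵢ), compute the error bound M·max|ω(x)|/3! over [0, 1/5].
sqrt(3)/5832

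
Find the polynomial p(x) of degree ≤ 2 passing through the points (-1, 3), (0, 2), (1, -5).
-3*x**2 - 4*x + 2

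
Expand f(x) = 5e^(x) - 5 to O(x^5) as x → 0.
5*x + 5*x**2/2 + 5*x**3/6 + 5*x**4/24 + O(x**5)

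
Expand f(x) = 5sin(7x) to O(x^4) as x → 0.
35*x - 1715*x**3/6 + O(x**4)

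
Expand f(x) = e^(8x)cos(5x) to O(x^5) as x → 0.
1 + 8*x + 39*x**2/2 - 44*x**3/3 - 4879*x**4/24 + O(x**5)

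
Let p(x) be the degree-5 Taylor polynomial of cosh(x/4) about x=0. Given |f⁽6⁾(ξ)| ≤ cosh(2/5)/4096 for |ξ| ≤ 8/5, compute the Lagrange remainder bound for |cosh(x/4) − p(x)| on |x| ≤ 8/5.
4*cosh(2/5)/703125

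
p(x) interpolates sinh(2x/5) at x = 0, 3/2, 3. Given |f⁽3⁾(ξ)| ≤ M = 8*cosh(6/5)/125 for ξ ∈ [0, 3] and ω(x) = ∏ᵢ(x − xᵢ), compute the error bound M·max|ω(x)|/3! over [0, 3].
sqrt(3)*cosh(6/5)/125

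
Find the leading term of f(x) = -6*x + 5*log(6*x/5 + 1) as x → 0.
-18*x**2/5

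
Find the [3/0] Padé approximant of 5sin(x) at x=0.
5*x*(6 - x**2)/6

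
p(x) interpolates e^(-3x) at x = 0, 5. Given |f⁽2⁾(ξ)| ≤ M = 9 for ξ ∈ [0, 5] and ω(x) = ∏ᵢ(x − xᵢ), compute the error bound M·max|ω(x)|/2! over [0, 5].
225/8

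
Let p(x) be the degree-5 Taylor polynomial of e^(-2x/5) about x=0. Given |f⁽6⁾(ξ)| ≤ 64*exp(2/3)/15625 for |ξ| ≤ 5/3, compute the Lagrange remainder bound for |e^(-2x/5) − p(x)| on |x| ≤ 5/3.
4*exp(2/3)/32805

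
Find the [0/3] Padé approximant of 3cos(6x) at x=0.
3/(18*x**2 + 1)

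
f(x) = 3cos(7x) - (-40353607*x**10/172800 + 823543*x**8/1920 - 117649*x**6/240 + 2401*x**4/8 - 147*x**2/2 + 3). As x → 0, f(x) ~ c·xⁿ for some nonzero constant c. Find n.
12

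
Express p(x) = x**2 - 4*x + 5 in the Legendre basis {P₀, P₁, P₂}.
(16/3)P₀ + (-4)P₁ + (2/3)P₂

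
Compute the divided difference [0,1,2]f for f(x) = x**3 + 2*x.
3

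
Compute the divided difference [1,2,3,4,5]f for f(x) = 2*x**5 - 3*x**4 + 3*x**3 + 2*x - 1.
27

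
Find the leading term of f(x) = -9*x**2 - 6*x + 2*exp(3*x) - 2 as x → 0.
9*x**3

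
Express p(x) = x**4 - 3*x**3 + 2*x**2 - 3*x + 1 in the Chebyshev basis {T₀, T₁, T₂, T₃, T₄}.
(19/8)T₀ + (-21/4)T₁ + (3/2)T₂ + (-3/4)T₃ + (1/8)T₄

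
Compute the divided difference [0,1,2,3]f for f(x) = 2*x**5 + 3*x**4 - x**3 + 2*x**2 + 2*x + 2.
67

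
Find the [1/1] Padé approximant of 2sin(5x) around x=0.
10*x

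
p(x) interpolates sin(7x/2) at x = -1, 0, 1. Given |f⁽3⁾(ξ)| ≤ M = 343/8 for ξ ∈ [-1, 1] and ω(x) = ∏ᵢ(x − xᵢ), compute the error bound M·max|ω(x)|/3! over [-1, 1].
343*sqrt(3)/216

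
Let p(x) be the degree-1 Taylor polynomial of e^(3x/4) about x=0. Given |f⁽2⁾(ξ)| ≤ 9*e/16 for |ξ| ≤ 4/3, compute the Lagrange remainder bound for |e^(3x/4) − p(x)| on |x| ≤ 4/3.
e/2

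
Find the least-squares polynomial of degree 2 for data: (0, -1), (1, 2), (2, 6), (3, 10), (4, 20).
-3/5 + x + x²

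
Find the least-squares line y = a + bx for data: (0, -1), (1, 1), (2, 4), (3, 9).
a = -17/10, b = 33/10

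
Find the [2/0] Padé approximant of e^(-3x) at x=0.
9*x**2/2 - 3*x + 1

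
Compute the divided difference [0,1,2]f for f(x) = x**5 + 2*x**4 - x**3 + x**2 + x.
27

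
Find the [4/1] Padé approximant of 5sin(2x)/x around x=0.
4*x**4/3 - 20*x**2/3 + 10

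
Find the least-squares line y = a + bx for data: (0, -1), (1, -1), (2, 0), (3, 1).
a = -13/10, b = 7/10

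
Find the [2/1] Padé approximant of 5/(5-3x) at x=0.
1/(1 - 3*x/5)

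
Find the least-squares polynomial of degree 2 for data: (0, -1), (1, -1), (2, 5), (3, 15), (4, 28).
-46/35 + (-41/35)x + (15/7)x²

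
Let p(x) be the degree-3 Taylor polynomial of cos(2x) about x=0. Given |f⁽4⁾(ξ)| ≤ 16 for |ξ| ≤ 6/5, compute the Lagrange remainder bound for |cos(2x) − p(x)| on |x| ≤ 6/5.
864/625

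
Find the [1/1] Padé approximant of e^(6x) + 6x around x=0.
(21*x/2 + 1)/(1 - 3*x/2)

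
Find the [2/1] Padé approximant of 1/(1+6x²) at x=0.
1 - 6*x**2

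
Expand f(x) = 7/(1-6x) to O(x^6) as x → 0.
7 + 42*x + 252*x**2 + 1512*x**3 + 9072*x**4 + 54432*x**5 + O(x**6)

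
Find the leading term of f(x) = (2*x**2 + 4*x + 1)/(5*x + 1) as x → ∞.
2*x/5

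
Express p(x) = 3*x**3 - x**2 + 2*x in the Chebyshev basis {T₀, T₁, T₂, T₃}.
(-1/2)T₀ + (17/4)T₁ + (-1/2)T₂ + (3/4)T₃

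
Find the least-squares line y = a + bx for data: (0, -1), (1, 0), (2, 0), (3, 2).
a = -11/10, b = 9/10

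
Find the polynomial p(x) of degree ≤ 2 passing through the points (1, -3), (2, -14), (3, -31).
-3*x**2 - 2*x + 2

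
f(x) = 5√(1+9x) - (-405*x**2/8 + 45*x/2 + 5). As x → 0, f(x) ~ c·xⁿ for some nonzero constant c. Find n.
3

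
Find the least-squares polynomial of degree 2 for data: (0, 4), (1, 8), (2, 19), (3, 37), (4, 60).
134/35 + (87/70)x + (45/14)x²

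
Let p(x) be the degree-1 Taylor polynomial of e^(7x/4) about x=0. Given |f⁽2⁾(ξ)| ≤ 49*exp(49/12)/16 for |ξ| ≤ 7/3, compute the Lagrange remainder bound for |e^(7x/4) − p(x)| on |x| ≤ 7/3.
2401*exp(49/12)/288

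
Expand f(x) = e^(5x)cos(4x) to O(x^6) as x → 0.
1 + 5*x + 9*x**2/2 - 115*x**3/6 - 1519*x**4/24 - 2095*x**5/24 + O(x**6)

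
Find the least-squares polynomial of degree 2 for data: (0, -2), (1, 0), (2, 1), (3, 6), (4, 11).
-62/35 + (12/35)x + (5/7)x²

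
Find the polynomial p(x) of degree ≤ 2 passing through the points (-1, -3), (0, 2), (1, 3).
-2*x**2 + 3*x + 2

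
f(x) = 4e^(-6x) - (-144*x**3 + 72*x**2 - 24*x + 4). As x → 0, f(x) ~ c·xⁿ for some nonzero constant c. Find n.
4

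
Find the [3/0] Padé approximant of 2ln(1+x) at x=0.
x*(2*x**2 - 3*x + 6)/3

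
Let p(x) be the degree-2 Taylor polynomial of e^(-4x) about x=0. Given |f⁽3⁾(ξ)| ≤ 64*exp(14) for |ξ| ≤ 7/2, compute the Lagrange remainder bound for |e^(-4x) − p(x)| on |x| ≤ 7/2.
1372*exp(14)/3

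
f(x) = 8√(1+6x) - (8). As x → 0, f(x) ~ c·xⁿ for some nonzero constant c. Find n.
1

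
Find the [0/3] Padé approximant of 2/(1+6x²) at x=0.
2/(6*x**2 + 1)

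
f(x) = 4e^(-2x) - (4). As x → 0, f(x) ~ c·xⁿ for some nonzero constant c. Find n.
1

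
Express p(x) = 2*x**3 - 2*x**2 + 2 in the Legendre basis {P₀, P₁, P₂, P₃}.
(4/3)P₀ + (6/5)P₁ + (-4/3)P₂ + (4/5)P₃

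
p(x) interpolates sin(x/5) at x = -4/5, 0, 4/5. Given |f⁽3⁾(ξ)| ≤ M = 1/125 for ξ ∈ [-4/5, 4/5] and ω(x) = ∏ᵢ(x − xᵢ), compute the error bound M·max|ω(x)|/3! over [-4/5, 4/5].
64*sqrt(3)/421875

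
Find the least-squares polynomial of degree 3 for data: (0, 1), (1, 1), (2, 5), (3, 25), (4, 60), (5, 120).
7/6 + (-577/252)x + (41/84)x² + (17/18)x³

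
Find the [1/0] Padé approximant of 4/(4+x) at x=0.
1 - x/4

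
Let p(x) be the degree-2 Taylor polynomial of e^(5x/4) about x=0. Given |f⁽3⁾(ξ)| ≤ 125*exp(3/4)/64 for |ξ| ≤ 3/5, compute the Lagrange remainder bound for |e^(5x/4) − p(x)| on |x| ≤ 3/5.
9*exp(3/4)/128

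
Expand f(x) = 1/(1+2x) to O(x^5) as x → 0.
1 - 2*x + 4*x**2 - 8*x**3 + 16*x**4 + O(x**5)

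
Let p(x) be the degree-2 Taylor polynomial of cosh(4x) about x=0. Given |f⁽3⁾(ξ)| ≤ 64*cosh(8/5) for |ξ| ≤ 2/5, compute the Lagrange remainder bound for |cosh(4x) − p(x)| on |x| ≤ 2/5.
256*cosh(8/5)/375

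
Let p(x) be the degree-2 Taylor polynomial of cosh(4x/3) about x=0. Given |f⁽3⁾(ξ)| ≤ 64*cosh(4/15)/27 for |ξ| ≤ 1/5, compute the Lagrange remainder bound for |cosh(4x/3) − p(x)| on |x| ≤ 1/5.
32*cosh(4/15)/10125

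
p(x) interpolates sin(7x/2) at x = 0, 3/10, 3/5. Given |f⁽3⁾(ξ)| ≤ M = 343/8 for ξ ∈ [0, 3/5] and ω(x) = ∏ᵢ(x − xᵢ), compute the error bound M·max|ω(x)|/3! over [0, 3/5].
343*sqrt(3)/8000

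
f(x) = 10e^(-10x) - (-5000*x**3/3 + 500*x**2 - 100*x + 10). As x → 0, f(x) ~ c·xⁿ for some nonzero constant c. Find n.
4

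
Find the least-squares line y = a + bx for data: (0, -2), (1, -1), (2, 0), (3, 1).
a = -2, b = 1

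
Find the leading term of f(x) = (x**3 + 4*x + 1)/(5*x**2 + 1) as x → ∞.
x/5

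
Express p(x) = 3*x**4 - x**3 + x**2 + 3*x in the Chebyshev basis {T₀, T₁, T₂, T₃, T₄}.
(13/8)T₀ + (9/4)T₁ + (2)T₂ + (-1/4)T₃ + (3/8)T₄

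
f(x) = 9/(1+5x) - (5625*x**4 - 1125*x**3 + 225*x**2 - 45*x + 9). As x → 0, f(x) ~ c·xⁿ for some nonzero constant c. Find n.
5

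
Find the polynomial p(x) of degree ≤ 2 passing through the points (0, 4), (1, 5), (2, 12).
3*x**2 - 2*x + 4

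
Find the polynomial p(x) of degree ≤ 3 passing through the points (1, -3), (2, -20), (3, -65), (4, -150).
-2*x**3 - 2*x**2 + 3*x - 2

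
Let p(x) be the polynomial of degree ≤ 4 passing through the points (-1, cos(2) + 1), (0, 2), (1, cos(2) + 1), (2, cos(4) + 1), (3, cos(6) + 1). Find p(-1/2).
7*cos(4)/32 - 5*cos(6)/128 - 35*cos(2)/128 + 67/32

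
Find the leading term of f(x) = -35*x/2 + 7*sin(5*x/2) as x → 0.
-875*x**3/48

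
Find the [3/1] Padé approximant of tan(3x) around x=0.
9*x**3 + 3*x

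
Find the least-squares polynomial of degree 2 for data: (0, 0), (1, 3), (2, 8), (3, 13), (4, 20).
-2/35 + (19/7)x + (4/7)x²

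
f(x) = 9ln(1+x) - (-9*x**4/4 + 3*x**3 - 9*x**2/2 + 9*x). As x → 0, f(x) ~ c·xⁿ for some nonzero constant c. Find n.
5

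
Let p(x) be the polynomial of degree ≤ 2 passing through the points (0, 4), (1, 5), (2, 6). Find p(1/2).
9/2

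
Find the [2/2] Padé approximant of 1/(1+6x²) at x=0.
1/(6*x**2 + 1)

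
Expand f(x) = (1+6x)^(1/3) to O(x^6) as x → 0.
1 + 2*x - 4*x**2 + 40*x**3/3 - 160*x**4/3 + 704*x**5/3 + O(x**6)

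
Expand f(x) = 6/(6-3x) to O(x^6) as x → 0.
1 + x/2 + x**2/4 + x**3/8 + x**4/16 + x**5/32 + O(x**6)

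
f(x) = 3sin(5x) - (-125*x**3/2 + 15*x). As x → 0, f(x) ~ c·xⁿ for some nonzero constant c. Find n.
5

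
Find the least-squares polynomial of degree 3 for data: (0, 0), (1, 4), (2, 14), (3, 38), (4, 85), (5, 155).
31/126 + (983/756)x + (191/252)x² + (28/27)x³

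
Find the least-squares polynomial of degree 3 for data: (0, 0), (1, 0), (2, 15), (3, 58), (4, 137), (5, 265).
5/126 + (-3449/756)x + (91/36)x² + (97/54)x³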